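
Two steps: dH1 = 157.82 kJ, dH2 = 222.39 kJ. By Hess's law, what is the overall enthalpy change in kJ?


Hess's law: enthalpy is a state function, so add the step enthalpies.
dH_total = dH1 + dH2 = 157.82 + (222.39)
dH_total = 380.21 kJ:

380.21 kJ


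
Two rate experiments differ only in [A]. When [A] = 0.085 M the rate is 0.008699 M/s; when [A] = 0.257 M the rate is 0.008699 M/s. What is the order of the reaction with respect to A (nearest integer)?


Rate is proportional to [A]^n, so rate2/rate1 = ([A]2/[A]1)^n. Take logs to solve for n.
rate2/rate1 = 0.008699 / 0.008699 = 1.0
[A]2/[A]1 = 0.257 / 0.085 = 3.0235
n = ln(1.0) / ln(3.0235) = 0.0
Nearest integer order:

0


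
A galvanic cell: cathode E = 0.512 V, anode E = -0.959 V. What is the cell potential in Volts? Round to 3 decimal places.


Standard cell potential: E_cell = E_cathode - E_anode.
E_cell = 0.512 - (-0.959)
E_cell = 1.471 V, rounded to 3 dp:

1.471 V


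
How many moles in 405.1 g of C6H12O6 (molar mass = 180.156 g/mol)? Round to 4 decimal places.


n = mass / M
n = 405.1 / 180.156
n = 2.24860676 mol, rounded to 4 dp:

2.2486 mol


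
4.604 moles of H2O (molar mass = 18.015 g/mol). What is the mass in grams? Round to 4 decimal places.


mass = n * M
mass = 4.604 * 18.015
mass = 82.94106 g, rounded to 4 dp:

82.9411 g


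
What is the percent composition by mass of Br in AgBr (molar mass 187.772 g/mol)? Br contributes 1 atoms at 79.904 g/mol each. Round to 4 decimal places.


pct = 100 * (n_elem * M_elem) / M_total
mass_contribution = 1 * 79.904 = 79.904 g/mol
pct = 100 * 79.904 / 187.772
pct = 42.55373538 %, rounded to 4 dp:

42.5537 %


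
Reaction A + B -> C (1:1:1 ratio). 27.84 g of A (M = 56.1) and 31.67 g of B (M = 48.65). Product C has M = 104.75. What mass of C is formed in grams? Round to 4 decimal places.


Find moles of each reactant; the smaller value is the limiting reagent in a 1:1:1 reaction, so moles_C equals moles of the limiter.
n_A = mass_A / M_A = 27.84 / 56.1 = 0.496257 mol
n_B = mass_B / M_B = 31.67 / 48.65 = 0.650976 mol
Limiting reagent: A (smaller), n_limiting = 0.496257 mol
mass_C = n_limiting * M_C = 0.496257 * 104.75
mass_C = 51.98292075 g, rounded to 4 dp:

51.9829 g


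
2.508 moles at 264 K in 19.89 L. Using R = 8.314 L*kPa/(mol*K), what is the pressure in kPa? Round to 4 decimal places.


PV = nRT, solve for P = nRT / V.
nRT = 2.508 * 8.314 * 264 = 5504.7992
P = 5504.7992 / 19.89
P = 276.76215184 kPa, rounded to 4 dp:

276.7622 kPa


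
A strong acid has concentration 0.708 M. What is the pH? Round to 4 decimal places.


A strong acid dissociates completely, so [H+] equals the given concentration.
pH = -log10([H+]) = -log10(0.708)
pH = 0.14996674, rounded to 4 dp:

0.1500


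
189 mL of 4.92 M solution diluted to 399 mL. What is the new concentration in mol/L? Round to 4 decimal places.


Dilution: M1*V1 = M2*V2, solve for M2.
M2 = M1*V1 / V2
M2 = 4.92 * 189 / 399
M2 = 929.88 / 399
M2 = 2.33052632 mol/L, rounded to 4 dp:

2.3305 mol/L


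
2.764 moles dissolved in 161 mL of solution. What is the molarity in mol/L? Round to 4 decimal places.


Convert volume to liters: V_L = V_mL / 1000.
V_L = 161 / 1000 = 0.161 L
M = n / V_L = 2.764 / 0.161
M = 17.16770186 mol/L, rounded to 4 dp:

17.1677 mol/L


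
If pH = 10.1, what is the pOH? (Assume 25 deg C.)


At 25 deg C, pH + pOH = 14.
pOH = 14 - pH = 14 - 10.1
pOH = 3.9:

3.90


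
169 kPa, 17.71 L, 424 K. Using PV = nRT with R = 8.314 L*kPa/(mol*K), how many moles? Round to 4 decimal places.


PV = nRT, solve for n = PV / (RT).
PV = 169 * 17.71 = 2992.99
RT = 8.314 * 424 = 3525.136
n = 2992.99 / 3525.136
n = 0.84904242 mol, rounded to 4 dp:

0.8490 mol


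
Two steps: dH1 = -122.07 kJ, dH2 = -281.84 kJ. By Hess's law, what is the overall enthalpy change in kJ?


Hess's law: enthalpy is a state function, so add the step enthalpies.
dH_total = dH1 + dH2 = -122.07 + (-281.84)
dH_total = -403.91 kJ:

-403.91 kJ


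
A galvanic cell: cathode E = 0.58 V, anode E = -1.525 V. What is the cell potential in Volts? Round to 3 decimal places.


Standard cell potential: E_cell = E_cathode - E_anode.
E_cell = 0.58 - (-1.525)
E_cell = 2.105 V, rounded to 3 dp:

2.105 V


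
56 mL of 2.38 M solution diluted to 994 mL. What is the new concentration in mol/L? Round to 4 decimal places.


Dilution: M1*V1 = M2*V2, solve for M2.
M2 = M1*V1 / V2
M2 = 2.38 * 56 / 994
M2 = 133.28 / 994
M2 = 0.13408451 mol/L, rounded to 4 dp:

0.1341 mol/L


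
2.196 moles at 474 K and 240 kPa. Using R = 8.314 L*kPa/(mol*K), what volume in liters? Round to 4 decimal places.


PV = nRT, solve for V = nRT / P.
nRT = 2.196 * 8.314 * 474 = 8654.0759
V = 8654.0759 / 240
V = 36.05864958 L, rounded to 4 dp:

36.0586 L


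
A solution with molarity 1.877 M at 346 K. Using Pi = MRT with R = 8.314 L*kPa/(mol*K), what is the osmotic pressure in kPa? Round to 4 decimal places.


Osmotic pressure (van't Hoff): Pi = M*R*T.
RT = 8.314 * 346 = 2876.644
Pi = 1.877 * 2876.644
Pi = 5399.460788 kPa, rounded to 4 dp:

5399.4608 kPa


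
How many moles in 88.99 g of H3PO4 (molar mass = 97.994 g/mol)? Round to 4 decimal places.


n = mass / M
n = 88.99 / 97.994
n = 0.90811682 mol, rounded to 4 dp:

0.9081 mol


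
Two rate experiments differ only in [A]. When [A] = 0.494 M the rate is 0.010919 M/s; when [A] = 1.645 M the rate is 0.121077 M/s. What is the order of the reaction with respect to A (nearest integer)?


Rate is proportional to [A]^n, so rate2/rate1 = ([A]2/[A]1)^n. Take logs to solve for n.
rate2/rate1 = 0.121077 / 0.010919 = 11.0887
[A]2/[A]1 = 1.645 / 0.494 = 3.33
n = ln(11.0887) / ln(3.33) = 2.0
Nearest integer order:

2


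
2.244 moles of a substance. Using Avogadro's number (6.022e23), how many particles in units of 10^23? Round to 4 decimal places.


N = n * NA, then divide by 1e23 for the requested units.
N / 1e23 = n * 6.022
N / 1e23 = 2.244 * 6.022
N / 1e23 = 13.513368, rounded to 4 dp:

13.5134


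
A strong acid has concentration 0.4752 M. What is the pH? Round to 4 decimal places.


A strong acid dissociates completely, so [H+] equals the given concentration.
pH = -log10([H+]) = -log10(0.4752)
pH = 0.32312357, rounded to 4 dp:

0.3231


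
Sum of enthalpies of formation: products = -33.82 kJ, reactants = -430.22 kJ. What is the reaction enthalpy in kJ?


dH_rxn = sum(dH_f products) - sum(dH_f reactants)
dH_rxn = -33.82 - (-430.22)
dH_rxn = 396.4 kJ:

396.40 kJ


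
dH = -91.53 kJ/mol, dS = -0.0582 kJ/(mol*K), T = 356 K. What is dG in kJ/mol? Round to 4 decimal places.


Gibbs: dG = dH - T*dS (consistent units, dS already in kJ/(mol*K)).
T*dS = 356 * -0.0582 = -20.7192
dG = -91.53 - (-20.7192)
dG = -70.8108 kJ/mol, rounded to 4 dp:

-70.8108 kJ/mol


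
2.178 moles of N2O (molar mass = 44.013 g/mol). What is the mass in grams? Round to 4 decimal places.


mass = n * M
mass = 2.178 * 44.013
mass = 95.860314 g, rounded to 4 dp:

95.8603 g


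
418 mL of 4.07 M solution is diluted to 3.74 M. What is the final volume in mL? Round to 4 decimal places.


Dilution: M1*V1 = M2*V2, solve for V2.
V2 = M1*V1 / M2
V2 = 4.07 * 418 / 3.74
V2 = 1701.26 / 3.74
V2 = 454.88235294 mL, rounded to 4 dp:

454.8824 mL


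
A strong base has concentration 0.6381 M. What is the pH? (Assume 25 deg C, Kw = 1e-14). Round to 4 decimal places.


A strong base dissociates completely, so [OH-] equals the given concentration.
pOH = -log10([OH-]) = -log10(0.6381) = 0.195111
pH = 14 - pOH = 14 - 0.195111
pH = 13.804889, rounded to 4 dp:

13.8049


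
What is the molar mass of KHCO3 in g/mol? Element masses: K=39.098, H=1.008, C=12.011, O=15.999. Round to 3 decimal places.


M = sum(count * atomic_mass) over atoms.
M = 1*39.098 + 1*1.008 + 1*12.011 + 3*15.999
M = 39.098 + 1.008 + 12.011 + 47.997
M = 100.114 g/mol, rounded to 3 dp:

100.114 g/mol


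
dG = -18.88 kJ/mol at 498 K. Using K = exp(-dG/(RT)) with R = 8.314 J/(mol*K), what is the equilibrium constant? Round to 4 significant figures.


dG is in kJ/mol; multiply by 1000 to match R in J/(mol*K).
RT = 8.314 * 498 = 4140.372 J/mol
exponent = -dG*1000 / (RT) = -(-18.88*1000) / 4140.372 = 4.55997674
K = exp(4.55997674)
K = 95.581257, rounded to 4 significant figures:

95.58


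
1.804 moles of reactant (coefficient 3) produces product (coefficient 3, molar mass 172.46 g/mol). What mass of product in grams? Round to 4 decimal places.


Use the coefficient ratio to convert reactant moles to product moles, then multiply by the product's molar mass.
moles_P = moles_R * (coeff_P / coeff_R) = 1.804 * (3/3) = 1.804
mass_P = moles_P * M_P = 1.804 * 172.46
mass_P = 311.11784 g, rounded to 4 dp:

311.1178 g


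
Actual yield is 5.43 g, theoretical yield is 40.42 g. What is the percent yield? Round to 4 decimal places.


% yield = 100 * actual / theoretical
% yield = 100 * 5.43 / 40.42
% yield = 13.43394359 %, rounded to 4 dp:

13.4339 %


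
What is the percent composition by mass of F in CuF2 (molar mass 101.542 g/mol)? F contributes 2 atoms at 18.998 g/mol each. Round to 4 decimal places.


pct = 100 * (n_elem * M_elem) / M_total
mass_contribution = 2 * 18.998 = 37.996 g/mol
pct = 100 * 37.996 / 101.542
pct = 37.41899903 %, rounded to 4 dp:

37.4190 %


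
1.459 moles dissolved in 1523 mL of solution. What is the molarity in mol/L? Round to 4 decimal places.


Convert volume to liters: V_L = V_mL / 1000.
V_L = 1523 / 1000 = 1.523 L
M = n / V_L = 1.459 / 1.523
M = 0.95797768 mol/L, rounded to 4 dp:

0.9580 mol/L


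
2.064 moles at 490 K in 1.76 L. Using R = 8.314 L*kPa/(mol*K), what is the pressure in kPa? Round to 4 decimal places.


PV = nRT, solve for P = nRT / V.
nRT = 2.064 * 8.314 * 490 = 8408.447
P = 8408.447 / 1.76
P = 4777.52670455 kPa, rounded to 4 dp:

4777.5267 kPa


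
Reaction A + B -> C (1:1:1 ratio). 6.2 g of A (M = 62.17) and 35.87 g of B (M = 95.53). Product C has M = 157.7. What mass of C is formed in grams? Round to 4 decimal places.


Find moles of each reactant; the smaller value is the limiting reagent in a 1:1:1 reaction, so moles_C equals moles of the limiter.
n_A = mass_A / M_A = 6.2 / 62.17 = 0.099727 mol
n_B = mass_B / M_B = 35.87 / 95.53 = 0.375484 mol
Limiting reagent: A (smaller), n_limiting = 0.099727 mol
mass_C = n_limiting * M_C = 0.099727 * 157.7
mass_C = 15.7269479 g, rounded to 4 dp:

15.7269 g


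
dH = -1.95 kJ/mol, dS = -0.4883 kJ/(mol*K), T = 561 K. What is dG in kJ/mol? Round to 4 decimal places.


Gibbs: dG = dH - T*dS (consistent units, dS already in kJ/(mol*K)).
T*dS = 561 * -0.4883 = -273.9363
dG = -1.95 - (-273.9363)
dG = 271.9863 kJ/mol, rounded to 4 dp:

271.9863 kJ/mol


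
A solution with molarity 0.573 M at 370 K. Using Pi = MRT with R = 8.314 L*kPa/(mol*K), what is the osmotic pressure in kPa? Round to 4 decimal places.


Osmotic pressure (van't Hoff): Pi = M*R*T.
RT = 8.314 * 370 = 3076.18
Pi = 0.573 * 3076.18
Pi = 1762.65114 kPa, rounded to 4 dp:

1762.6511 kPa


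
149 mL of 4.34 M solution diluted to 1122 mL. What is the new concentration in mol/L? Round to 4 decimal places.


Dilution: M1*V1 = M2*V2, solve for M2.
M2 = M1*V1 / V2
M2 = 4.34 * 149 / 1122
M2 = 646.66 / 1122
M2 = 0.57634581 mol/L, rounded to 4 dp:

0.5763 mol/L


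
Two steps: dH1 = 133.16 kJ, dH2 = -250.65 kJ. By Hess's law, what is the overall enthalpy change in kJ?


Hess's law: enthalpy is a state function, so add the step enthalpies.
dH_total = dH1 + dH2 = 133.16 + (-250.65)
dH_total = -117.49 kJ:

-117.49 kJ


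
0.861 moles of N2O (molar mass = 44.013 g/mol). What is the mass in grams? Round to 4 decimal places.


mass = n * M
mass = 0.861 * 44.013
mass = 37.895193 g, rounded to 4 dp:

37.8952 g


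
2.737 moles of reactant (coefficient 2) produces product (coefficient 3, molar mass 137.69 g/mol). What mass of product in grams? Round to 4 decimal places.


Use the coefficient ratio to convert reactant moles to product moles, then multiply by the product's molar mass.
moles_P = moles_R * (coeff_P / coeff_R) = 2.737 * (3/2) = 4.1055
mass_P = moles_P * M_P = 4.1055 * 137.69
mass_P = 565.286295 g, rounded to 4 dp:

565.2863 g


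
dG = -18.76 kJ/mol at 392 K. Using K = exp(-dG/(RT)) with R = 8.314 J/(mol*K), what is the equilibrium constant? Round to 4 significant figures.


dG is in kJ/mol; multiply by 1000 to match R in J/(mol*K).
RT = 8.314 * 392 = 3259.088 J/mol
exponent = -dG*1000 / (RT) = -(-18.76*1000) / 3259.088 = 5.75621155
K = exp(5.75621155)
K = 316.14835, rounded to 4 significant figures:

316.1


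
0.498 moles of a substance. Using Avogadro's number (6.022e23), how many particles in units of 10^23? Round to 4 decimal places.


N = n * NA, then divide by 1e23 for the requested units.
N / 1e23 = n * 6.022
N / 1e23 = 0.498 * 6.022
N / 1e23 = 2.998956, rounded to 4 dp:

2.9990


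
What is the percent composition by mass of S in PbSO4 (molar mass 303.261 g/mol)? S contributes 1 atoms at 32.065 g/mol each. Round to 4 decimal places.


pct = 100 * (n_elem * M_elem) / M_total
mass_contribution = 1 * 32.065 = 32.065 g/mol
pct = 100 * 32.065 / 303.261
pct = 10.57340047 %, rounded to 4 dp:

10.5734 %


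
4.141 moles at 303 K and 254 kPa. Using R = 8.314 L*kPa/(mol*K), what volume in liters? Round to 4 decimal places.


PV = nRT, solve for V = nRT / P.
nRT = 4.141 * 8.314 * 303 = 10431.767
V = 10431.767 / 254
V = 41.06994882 L, rounded to 4 dp:

41.0699 L


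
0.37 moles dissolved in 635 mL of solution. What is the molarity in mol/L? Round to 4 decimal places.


Convert volume to liters: V_L = V_mL / 1000.
V_L = 635 / 1000 = 0.635 L
M = n / V_L = 0.37 / 0.635
M = 0.58267717 mol/L, rounded to 4 dp:

0.5827 mol/L


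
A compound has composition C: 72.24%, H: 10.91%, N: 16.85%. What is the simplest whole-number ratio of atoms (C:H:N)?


Assume 100 g of compound, divide each mass% by atomic mass to get moles, then normalize by the smallest to get a raw atom ratio.
Moles per 100 g: C: 72.24/12.011 = 6.0145, H: 10.91/1.008 = 10.8234, N: 16.85/14.007 = 1.203
Raw ratio (divide by min = 1.203): C: 5.0, H: 8.997, N: 1.0
Multiply by 1 to clear fractions: C: 5.0 ~= 5, H: 8.997 ~= 9, N: 1.0 ~= 1
Reduce by GCD to get the simplest whole-number ratio:

5:9:1


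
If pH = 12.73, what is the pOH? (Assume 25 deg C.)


At 25 deg C, pH + pOH = 14.
pOH = 14 - pH = 14 - 12.73
pOH = 1.27:

1.27


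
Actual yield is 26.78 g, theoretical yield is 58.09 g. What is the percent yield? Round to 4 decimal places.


% yield = 100 * actual / theoretical
% yield = 100 * 26.78 / 58.09
% yield = 46.10087795 %, rounded to 4 dp:

46.1009 %


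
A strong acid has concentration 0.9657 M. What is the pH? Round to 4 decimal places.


A strong acid dissociates completely, so [H+] equals the given concentration.
pH = -log10([H+]) = -log10(0.9657)
pH = 0.01515777, rounded to 4 dp:

0.0152


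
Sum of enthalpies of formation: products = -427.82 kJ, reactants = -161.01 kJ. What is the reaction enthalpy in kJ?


dH_rxn = sum(dH_f products) - sum(dH_f reactants)
dH_rxn = -427.82 - (-161.01)
dH_rxn = -266.81 kJ:

-266.81 kJ


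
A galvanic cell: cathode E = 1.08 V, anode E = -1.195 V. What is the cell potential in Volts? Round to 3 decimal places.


Standard cell potential: E_cell = E_cathode - E_anode.
E_cell = 1.08 - (-1.195)
E_cell = 2.275 V, rounded to 3 dp:

2.275 V


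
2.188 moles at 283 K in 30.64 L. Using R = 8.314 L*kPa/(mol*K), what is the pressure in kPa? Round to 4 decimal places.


PV = nRT, solve for P = nRT / V.
nRT = 2.188 * 8.314 * 283 = 5148.0621
P = 5148.0621 / 30.64
P = 168.01769256 kPa, rounded to 4 dp:

168.0177 kPa


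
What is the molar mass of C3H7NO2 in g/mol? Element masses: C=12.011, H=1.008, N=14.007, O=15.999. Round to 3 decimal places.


M = sum(count * atomic_mass) over atoms.
M = 3*12.011 + 7*1.008 + 1*14.007 + 2*15.999
M = 36.033 + 7.056 + 14.007 + 31.998
M = 89.094 g/mol, rounded to 3 dp:

89.094 g/mol


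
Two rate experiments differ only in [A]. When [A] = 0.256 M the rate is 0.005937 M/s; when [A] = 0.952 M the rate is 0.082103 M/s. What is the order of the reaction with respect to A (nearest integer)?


Rate is proportional to [A]^n, so rate2/rate1 = ([A]2/[A]1)^n. Take logs to solve for n.
rate2/rate1 = 0.082103 / 0.005937 = 13.829
[A]2/[A]1 = 0.952 / 0.256 = 3.7187
n = ln(13.829) / ln(3.7187) = 2.0
Nearest integer order:

2


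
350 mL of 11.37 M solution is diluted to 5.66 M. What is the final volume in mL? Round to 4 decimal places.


Dilution: M1*V1 = M2*V2, solve for V2.
V2 = M1*V1 / M2
V2 = 11.37 * 350 / 5.66
V2 = 3979.5 / 5.66
V2 = 703.09187279 mL, rounded to 4 dp:

703.0919 mL


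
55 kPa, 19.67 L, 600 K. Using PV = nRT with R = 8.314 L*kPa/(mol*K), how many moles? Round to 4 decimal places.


PV = nRT, solve for n = PV / (RT).
PV = 55 * 19.67 = 1081.85
RT = 8.314 * 600 = 4988.4
n = 1081.85 / 4988.4
n = 0.21687315 mol, rounded to 4 dp:

0.2169 mol


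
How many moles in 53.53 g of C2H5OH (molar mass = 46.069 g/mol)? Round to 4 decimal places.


n = mass / M
n = 53.53 / 46.069
n = 1.16195272 mol, rounded to 4 dp:

1.1620 mol


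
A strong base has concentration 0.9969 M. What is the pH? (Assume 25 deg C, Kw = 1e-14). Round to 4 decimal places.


A strong base dissociates completely, so [OH-] equals the given concentration.
pOH = -log10([OH-]) = -log10(0.9969) = 0.001348
pH = 14 - pOH = 14 - 0.001348
pH = 13.998652, rounded to 4 dp:

13.9987


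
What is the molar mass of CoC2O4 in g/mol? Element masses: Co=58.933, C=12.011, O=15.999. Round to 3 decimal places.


M = sum(count * atomic_mass) over atoms.
M = 1*58.933 + 2*12.011 + 4*15.999
M = 58.933 + 24.022 + 63.996
M = 146.951 g/mol, rounded to 3 dp:

146.951 g/mol


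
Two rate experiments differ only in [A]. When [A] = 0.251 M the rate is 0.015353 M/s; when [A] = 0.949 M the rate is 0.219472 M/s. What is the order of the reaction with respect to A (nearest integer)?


Rate is proportional to [A]^n, so rate2/rate1 = ([A]2/[A]1)^n. Take logs to solve for n.
rate2/rate1 = 0.219472 / 0.015353 = 14.2951
[A]2/[A]1 = 0.949 / 0.251 = 3.7809
n = ln(14.2951) / ln(3.7809) = 2.0
Nearest integer order:

2


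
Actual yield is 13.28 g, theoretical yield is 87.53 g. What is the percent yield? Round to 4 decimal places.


% yield = 100 * actual / theoretical
% yield = 100 * 13.28 / 87.53
% yield = 15.17194105 %, rounded to 4 dp:

15.1719 %


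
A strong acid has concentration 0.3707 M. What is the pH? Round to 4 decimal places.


A strong acid dissociates completely, so [H+] equals the given concentration.
pH = -log10([H+]) = -log10(0.3707)
pH = 0.43097741, rounded to 4 dp:

0.4310


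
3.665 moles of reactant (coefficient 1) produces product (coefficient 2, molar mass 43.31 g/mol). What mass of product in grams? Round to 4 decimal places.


Use the coefficient ratio to convert reactant moles to product moles, then multiply by the product's molar mass.
moles_P = moles_R * (coeff_P / coeff_R) = 3.665 * (2/1) = 7.33
mass_P = moles_P * M_P = 7.33 * 43.31
mass_P = 317.4623 g, rounded to 4 dp:

317.4623 g


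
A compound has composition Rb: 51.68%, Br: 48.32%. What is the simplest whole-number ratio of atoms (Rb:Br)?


Assume 100 g of compound, divide each mass% by atomic mass to get moles, then normalize by the smallest to get a raw atom ratio.
Moles per 100 g: Rb: 51.68/85.468 = 0.6047, Br: 48.32/79.904 = 0.6047
Raw ratio (divide by min = 0.6047): Rb: 1.0, Br: 1.0
Multiply by 1 to clear fractions: Rb: 1.0 ~= 1, Br: 1.0 ~= 1
Reduce by GCD to get the simplest whole-number ratio:

1:1


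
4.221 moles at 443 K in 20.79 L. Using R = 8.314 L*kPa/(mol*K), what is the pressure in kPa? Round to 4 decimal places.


PV = nRT, solve for P = nRT / V.
nRT = 4.221 * 8.314 * 443 = 15546.3735
P = 15546.3735 / 20.79
P = 747.78131313 kPa, rounded to 4 dp:

747.7813 kPa


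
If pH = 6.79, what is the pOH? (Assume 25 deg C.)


At 25 deg C, pH + pOH = 14.
pOH = 14 - pH = 14 - 6.79
pOH = 7.21:

7.21


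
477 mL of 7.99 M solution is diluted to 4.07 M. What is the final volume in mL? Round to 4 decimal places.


Dilution: M1*V1 = M2*V2, solve for V2.
V2 = M1*V1 / M2
V2 = 7.99 * 477 / 4.07
V2 = 3811.23 / 4.07
V2 = 936.42014742 mL, rounded to 4 dp:

936.4201 mL


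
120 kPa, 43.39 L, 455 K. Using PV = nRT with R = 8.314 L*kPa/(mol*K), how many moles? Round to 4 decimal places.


PV = nRT, solve for n = PV / (RT).
PV = 120 * 43.39 = 5206.8
RT = 8.314 * 455 = 3782.87
n = 5206.8 / 3782.87
n = 1.37641526 mol, rounded to 4 dp:

1.3764 mol


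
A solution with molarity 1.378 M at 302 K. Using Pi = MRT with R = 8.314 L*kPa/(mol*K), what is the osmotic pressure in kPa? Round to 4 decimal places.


Osmotic pressure (van't Hoff): Pi = M*R*T.
RT = 8.314 * 302 = 2510.828
Pi = 1.378 * 2510.828
Pi = 3459.920984 kPa, rounded to 4 dp:

3459.9210 kPa


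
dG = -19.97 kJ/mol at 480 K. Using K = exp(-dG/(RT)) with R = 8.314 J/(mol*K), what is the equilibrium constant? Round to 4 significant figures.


dG is in kJ/mol; multiply by 1000 to match R in J/(mol*K).
RT = 8.314 * 480 = 3990.72 J/mol
exponent = -dG*1000 / (RT) = -(-19.97*1000) / 3990.72 = 5.00410953
K = exp(5.00410953)
K = 149.02432, rounded to 4 significant figures:

149.0


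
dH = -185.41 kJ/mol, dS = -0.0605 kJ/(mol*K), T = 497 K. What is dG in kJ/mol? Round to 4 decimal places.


Gibbs: dG = dH - T*dS (consistent units, dS already in kJ/(mol*K)).
T*dS = 497 * -0.0605 = -30.0685
dG = -185.41 - (-30.0685)
dG = -155.3415 kJ/mol, rounded to 4 dp:

-155.3415 kJ/mol


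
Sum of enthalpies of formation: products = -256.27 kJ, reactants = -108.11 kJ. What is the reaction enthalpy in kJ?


dH_rxn = sum(dH_f products) - sum(dH_f reactants)
dH_rxn = -256.27 - (-108.11)
dH_rxn = -148.16 kJ:

-148.16 kJ


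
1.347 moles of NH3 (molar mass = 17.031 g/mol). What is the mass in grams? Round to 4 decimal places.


mass = n * M
mass = 1.347 * 17.031
mass = 22.940757 g, rounded to 4 dp:

22.9408 g


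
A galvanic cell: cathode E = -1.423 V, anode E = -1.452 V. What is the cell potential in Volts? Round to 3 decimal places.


Standard cell potential: E_cell = E_cathode - E_anode.
E_cell = -1.423 - (-1.452)
E_cell = 0.029 V, rounded to 3 dp:

0.029 V


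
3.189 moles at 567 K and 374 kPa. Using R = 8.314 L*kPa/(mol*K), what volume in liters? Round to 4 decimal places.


PV = nRT, solve for V = nRT / P.
nRT = 3.189 * 8.314 * 567 = 15033.0672
V = 15033.0672 / 374
V = 40.19536684 L, rounded to 4 dp:

40.1954 L


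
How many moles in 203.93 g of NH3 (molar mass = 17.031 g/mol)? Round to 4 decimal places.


n = mass / M
n = 203.93 / 17.031
n = 11.97404733 mol, rounded to 4 dp:

11.9740 mol


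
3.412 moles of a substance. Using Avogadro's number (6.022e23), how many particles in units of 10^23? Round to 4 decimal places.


N = n * NA, then divide by 1e23 for the requested units.
N / 1e23 = n * 6.022
N / 1e23 = 3.412 * 6.022
N / 1e23 = 20.547064, rounded to 4 dp:

20.5471


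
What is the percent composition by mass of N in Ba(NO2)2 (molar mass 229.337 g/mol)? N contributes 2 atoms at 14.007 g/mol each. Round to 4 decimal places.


pct = 100 * (n_elem * M_elem) / M_total
mass_contribution = 2 * 14.007 = 28.014 g/mol
pct = 100 * 28.014 / 229.337
pct = 12.21521168 %, rounded to 4 dp:

12.2152 %


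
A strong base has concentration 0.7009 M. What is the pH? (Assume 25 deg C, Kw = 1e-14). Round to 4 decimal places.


A strong base dissociates completely, so [OH-] equals the given concentration.
pOH = -log10([OH-]) = -log10(0.7009) = 0.154344
pH = 14 - pOH = 14 - 0.154344
pH = 13.845656, rounded to 4 dp:

13.8457


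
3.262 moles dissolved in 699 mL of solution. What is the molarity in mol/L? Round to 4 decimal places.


Convert volume to liters: V_L = V_mL / 1000.
V_L = 699 / 1000 = 0.699 L
M = n / V_L = 3.262 / 0.699
M = 4.66666667 mol/L, rounded to 4 dp:

4.6667 mol/L


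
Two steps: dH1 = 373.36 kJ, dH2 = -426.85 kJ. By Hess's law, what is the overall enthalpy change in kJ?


Hess's law: enthalpy is a state function, so add the step enthalpies.
dH_total = dH1 + dH2 = 373.36 + (-426.85)
dH_total = -53.49 kJ:

-53.49 kJ


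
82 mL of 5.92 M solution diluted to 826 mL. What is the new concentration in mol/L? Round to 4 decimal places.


Dilution: M1*V1 = M2*V2, solve for M2.
M2 = M1*V1 / V2
M2 = 5.92 * 82 / 826
M2 = 485.44 / 826
M2 = 0.58769976 mol/L, rounded to 4 dp:

0.5877 mol/L


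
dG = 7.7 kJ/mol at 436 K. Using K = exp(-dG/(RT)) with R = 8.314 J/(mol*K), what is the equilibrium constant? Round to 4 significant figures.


dG is in kJ/mol; multiply by 1000 to match R in J/(mol*K).
RT = 8.314 * 436 = 3624.904 J/mol
exponent = -dG*1000 / (RT) = -(7.7*1000) / 3624.904 = -2.12419419
K = exp(-2.12419419)
K = 0.11952925, rounded to 4 significant figures:

0.1195


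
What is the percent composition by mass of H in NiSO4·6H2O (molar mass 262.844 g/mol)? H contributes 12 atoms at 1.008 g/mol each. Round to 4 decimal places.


pct = 100 * (n_elem * M_elem) / M_total
mass_contribution = 12 * 1.008 = 12.096 g/mol
pct = 100 * 12.096 / 262.844
pct = 4.60196923 %, rounded to 4 dp:

4.6020 %


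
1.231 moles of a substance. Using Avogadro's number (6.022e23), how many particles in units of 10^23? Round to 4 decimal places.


N = n * NA, then divide by 1e23 for the requested units.
N / 1e23 = n * 6.022
N / 1e23 = 1.231 * 6.022
N / 1e23 = 7.413082, rounded to 4 dp:

7.4131


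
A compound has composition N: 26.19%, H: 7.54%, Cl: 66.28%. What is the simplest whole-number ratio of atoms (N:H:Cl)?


Assume 100 g of compound, divide each mass% by atomic mass to get moles, then normalize by the smallest to get a raw atom ratio.
Moles per 100 g: N: 26.19/14.007 = 1.8698, H: 7.54/1.008 = 7.4802, Cl: 66.28/35.453 = 1.8695
Raw ratio (divide by min = 1.8695): N: 1.0, H: 4.001, Cl: 1.0
Multiply by 1 to clear fractions: N: 1.0 ~= 1, H: 4.001 ~= 4, Cl: 1.0 ~= 1
Reduce by GCD to get the simplest whole-number ratio:

1:4:1


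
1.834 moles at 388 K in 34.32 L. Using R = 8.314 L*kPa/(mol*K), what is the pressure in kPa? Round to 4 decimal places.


PV = nRT, solve for P = nRT / V.
nRT = 1.834 * 8.314 * 388 = 5916.1759
P = 5916.1759 / 34.32
P = 172.38274767 kPa, rounded to 4 dp:

172.3827 kPa


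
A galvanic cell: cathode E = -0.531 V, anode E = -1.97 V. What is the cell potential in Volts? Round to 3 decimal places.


Standard cell potential: E_cell = E_cathode - E_anode.
E_cell = -0.531 - (-1.97)
E_cell = 1.439 V, rounded to 3 dp:

1.439 V


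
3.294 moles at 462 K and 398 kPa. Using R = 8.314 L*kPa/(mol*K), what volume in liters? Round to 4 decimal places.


PV = nRT, solve for V = nRT / P.
nRT = 3.294 * 8.314 * 462 = 12652.478
V = 12652.478 / 398
V = 31.79014573 L, rounded to 4 dp:

31.7901 L


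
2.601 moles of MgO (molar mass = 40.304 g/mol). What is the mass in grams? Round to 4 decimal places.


mass = n * M
mass = 2.601 * 40.304
mass = 104.830704 g, rounded to 4 dp:

104.8307 g


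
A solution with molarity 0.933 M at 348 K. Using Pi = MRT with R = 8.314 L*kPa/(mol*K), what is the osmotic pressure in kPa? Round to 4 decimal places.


Osmotic pressure (van't Hoff): Pi = M*R*T.
RT = 8.314 * 348 = 2893.272
Pi = 0.933 * 2893.272
Pi = 2699.422776 kPa, rounded to 4 dp:

2699.4228 kPa


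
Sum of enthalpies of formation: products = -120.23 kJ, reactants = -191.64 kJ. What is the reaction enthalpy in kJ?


dH_rxn = sum(dH_f products) - sum(dH_f reactants)
dH_rxn = -120.23 - (-191.64)
dH_rxn = 71.41 kJ:

71.41 kJ


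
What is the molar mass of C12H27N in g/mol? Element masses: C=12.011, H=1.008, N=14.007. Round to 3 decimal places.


M = sum(count * atomic_mass) over atoms.
M = 12*12.011 + 27*1.008 + 1*14.007
M = 144.132 + 27.216 + 14.007
M = 185.355 g/mol, rounded to 3 dp:

185.355 g/mol


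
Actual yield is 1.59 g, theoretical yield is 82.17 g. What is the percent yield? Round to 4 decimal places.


% yield = 100 * actual / theoretical
% yield = 100 * 1.59 / 82.17
% yield = 1.93501278 %, rounded to 4 dp:

1.9350 %


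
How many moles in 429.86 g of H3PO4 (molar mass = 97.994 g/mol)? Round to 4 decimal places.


n = mass / M
n = 429.86 / 97.994
n = 4.3865951 mol, rounded to 4 dp:

4.3866 mol


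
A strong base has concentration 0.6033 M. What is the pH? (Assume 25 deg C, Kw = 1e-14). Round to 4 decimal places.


A strong base dissociates completely, so [OH-] equals the given concentration.
pOH = -log10([OH-]) = -log10(0.6033) = 0.219467
pH = 14 - pOH = 14 - 0.219467
pH = 13.780533, rounded to 4 dp:

13.7805


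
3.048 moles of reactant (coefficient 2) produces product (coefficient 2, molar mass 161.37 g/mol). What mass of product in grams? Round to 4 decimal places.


Use the coefficient ratio to convert reactant moles to product moles, then multiply by the product's molar mass.
moles_P = moles_R * (coeff_P / coeff_R) = 3.048 * (2/2) = 3.048
mass_P = moles_P * M_P = 3.048 * 161.37
mass_P = 491.85576 g, rounded to 4 dp:

491.8558 g


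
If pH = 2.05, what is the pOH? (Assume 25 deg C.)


At 25 deg C, pH + pOH = 14.
pOH = 14 - pH = 14 - 2.05
pOH = 11.95:

11.95


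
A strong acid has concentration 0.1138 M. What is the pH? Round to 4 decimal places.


A strong acid dissociates completely, so [H+] equals the given concentration.
pH = -log10([H+]) = -log10(0.1138)
pH = 0.94385774, rounded to 4 dp:

0.9439


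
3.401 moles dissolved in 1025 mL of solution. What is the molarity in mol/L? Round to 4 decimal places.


Convert volume to liters: V_L = V_mL / 1000.
V_L = 1025 / 1000 = 1.025 L
M = n / V_L = 3.401 / 1.025
M = 3.31804878 mol/L, rounded to 4 dp:

3.3180 mol/L


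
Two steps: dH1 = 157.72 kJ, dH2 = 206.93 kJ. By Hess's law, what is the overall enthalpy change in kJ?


Hess's law: enthalpy is a state function, so add the step enthalpies.
dH_total = dH1 + dH2 = 157.72 + (206.93)
dH_total = 364.65 kJ:

364.65 kJ


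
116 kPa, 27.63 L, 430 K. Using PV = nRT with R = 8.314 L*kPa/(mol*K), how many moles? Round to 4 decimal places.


PV = nRT, solve for n = PV / (RT).
PV = 116 * 27.63 = 3205.08
RT = 8.314 * 430 = 3575.02
n = 3205.08 / 3575.02
n = 0.89652086 mol, rounded to 4 dp:

0.8965 mol


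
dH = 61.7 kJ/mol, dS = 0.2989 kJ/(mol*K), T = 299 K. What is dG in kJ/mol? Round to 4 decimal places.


Gibbs: dG = dH - T*dS (consistent units, dS already in kJ/(mol*K)).
T*dS = 299 * 0.2989 = 89.3711
dG = 61.7 - (89.3711)
dG = -27.6711 kJ/mol, rounded to 4 dp:

-27.6711 kJ/mol


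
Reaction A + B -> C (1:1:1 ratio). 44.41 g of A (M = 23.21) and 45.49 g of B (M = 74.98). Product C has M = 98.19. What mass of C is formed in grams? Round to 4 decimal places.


Find moles of each reactant; the smaller value is the limiting reagent in a 1:1:1 reaction, so moles_C equals moles of the limiter.
n_A = mass_A / M_A = 44.41 / 23.21 = 1.913399 mol
n_B = mass_B / M_B = 45.49 / 74.98 = 0.606695 mol
Limiting reagent: B (smaller), n_limiting = 0.606695 mol
mass_C = n_limiting * M_C = 0.606695 * 98.19
mass_C = 59.57138205 g, rounded to 4 dp:

59.5714 g


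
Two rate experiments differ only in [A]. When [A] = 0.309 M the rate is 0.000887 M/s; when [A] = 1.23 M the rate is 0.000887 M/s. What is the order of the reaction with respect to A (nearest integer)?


Rate is proportional to [A]^n, so rate2/rate1 = ([A]2/[A]1)^n. Take logs to solve for n.
rate2/rate1 = 0.000887 / 0.000887 = 1.0
[A]2/[A]1 = 1.23 / 0.309 = 3.9806
n = ln(1.0) / ln(3.9806) = 0.0
Nearest integer order:

0


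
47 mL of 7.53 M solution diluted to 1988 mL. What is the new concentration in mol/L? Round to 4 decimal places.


Dilution: M1*V1 = M2*V2, solve for M2.
M2 = M1*V1 / V2
M2 = 7.53 * 47 / 1988
M2 = 353.91 / 1988
M2 = 0.17802314 mol/L, rounded to 4 dp:

0.1780 mol/L


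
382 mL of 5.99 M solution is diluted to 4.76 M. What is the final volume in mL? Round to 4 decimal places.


Dilution: M1*V1 = M2*V2, solve for V2.
V2 = M1*V1 / M2
V2 = 5.99 * 382 / 4.76
V2 = 2288.18 / 4.76
V2 = 480.71008403 mL, rounded to 4 dp:

480.7101 mL


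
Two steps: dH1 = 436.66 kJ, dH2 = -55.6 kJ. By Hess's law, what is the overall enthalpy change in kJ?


Hess's law: enthalpy is a state function, so add the step enthalpies.
dH_total = dH1 + dH2 = 436.66 + (-55.6)
dH_total = 381.06 kJ:

381.06 kJ


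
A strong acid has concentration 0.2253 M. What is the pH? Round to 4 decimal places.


A strong acid dissociates completely, so [H+] equals the given concentration.
pH = -log10([H+]) = -log10(0.2253)
pH = 0.64723881, rounded to 4 dp:

0.6472


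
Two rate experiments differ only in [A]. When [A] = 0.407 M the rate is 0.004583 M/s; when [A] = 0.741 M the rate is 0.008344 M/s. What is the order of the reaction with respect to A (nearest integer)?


Rate is proportional to [A]^n, so rate2/rate1 = ([A]2/[A]1)^n. Take logs to solve for n.
rate2/rate1 = 0.008344 / 0.004583 = 1.8206
[A]2/[A]1 = 0.741 / 0.407 = 1.8206
n = ln(1.8206) / ln(1.8206) = 1.0
Nearest integer order:

1


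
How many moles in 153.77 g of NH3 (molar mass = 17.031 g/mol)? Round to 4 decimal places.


n = mass / M
n = 153.77 / 17.031
n = 9.02882978 mol, rounded to 4 dp:

9.0288 mol


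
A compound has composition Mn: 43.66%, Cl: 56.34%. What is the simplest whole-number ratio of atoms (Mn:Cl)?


Assume 100 g of compound, divide each mass% by atomic mass to get moles, then normalize by the smallest to get a raw atom ratio.
Moles per 100 g: Mn: 43.66/54.938 = 0.7947, Cl: 56.34/35.453 = 1.5891
Raw ratio (divide by min = 0.7947): Mn: 1.0, Cl: 2.0
Multiply by 1 to clear fractions: Mn: 1.0 ~= 1, Cl: 2.0 ~= 2
Reduce by GCD to get the simplest whole-number ratio:

1:2


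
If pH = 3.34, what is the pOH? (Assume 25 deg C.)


At 25 deg C, pH + pOH = 14.
pOH = 14 - pH = 14 - 3.34
pOH = 10.66:

10.66


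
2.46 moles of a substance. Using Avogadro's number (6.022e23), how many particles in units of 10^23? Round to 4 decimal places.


N = n * NA, then divide by 1e23 for the requested units.
N / 1e23 = n * 6.022
N / 1e23 = 2.46 * 6.022
N / 1e23 = 14.81412, rounded to 4 dp:

14.8141


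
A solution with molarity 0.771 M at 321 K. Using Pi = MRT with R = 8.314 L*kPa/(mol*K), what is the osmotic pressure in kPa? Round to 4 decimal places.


Osmotic pressure (van't Hoff): Pi = M*R*T.
RT = 8.314 * 321 = 2668.794
Pi = 0.771 * 2668.794
Pi = 2057.640174 kPa, rounded to 4 dp:

2057.6402 kPa


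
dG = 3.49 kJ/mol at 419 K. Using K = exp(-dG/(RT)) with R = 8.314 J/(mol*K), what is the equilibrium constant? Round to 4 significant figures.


dG is in kJ/mol; multiply by 1000 to match R in J/(mol*K).
RT = 8.314 * 419 = 3483.566 J/mol
exponent = -dG*1000 / (RT) = -(3.49*1000) / 3483.566 = -1.00184696
K = exp(-1.00184696)
K = 0.36720061, rounded to 4 significant figures:

0.3672


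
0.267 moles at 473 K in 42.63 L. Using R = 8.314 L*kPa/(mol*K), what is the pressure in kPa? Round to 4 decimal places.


PV = nRT, solve for P = nRT / V.
nRT = 0.267 * 8.314 * 473 = 1049.9834
P = 1049.9834 / 42.63
P = 24.63015247 kPa, rounded to 4 dp:

24.6302 kPa


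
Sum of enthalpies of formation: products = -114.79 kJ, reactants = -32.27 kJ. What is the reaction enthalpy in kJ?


dH_rxn = sum(dH_f products) - sum(dH_f reactants)
dH_rxn = -114.79 - (-32.27)
dH_rxn = -82.52 kJ:

-82.52 kJ


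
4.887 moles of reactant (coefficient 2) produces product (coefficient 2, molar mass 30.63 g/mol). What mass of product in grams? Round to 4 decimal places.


Use the coefficient ratio to convert reactant moles to product moles, then multiply by the product's molar mass.
moles_P = moles_R * (coeff_P / coeff_R) = 4.887 * (2/2) = 4.887
mass_P = moles_P * M_P = 4.887 * 30.63
mass_P = 149.68881 g, rounded to 4 dp:

149.6888 g


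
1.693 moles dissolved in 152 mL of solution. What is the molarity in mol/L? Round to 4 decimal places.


Convert volume to liters: V_L = V_mL / 1000.
V_L = 152 / 1000 = 0.152 L
M = n / V_L = 1.693 / 0.152
M = 11.13815789 mol/L, rounded to 4 dp:

11.1382 mol/L


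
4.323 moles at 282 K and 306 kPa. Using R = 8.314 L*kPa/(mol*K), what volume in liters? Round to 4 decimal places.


PV = nRT, solve for V = nRT / P.
nRT = 4.323 * 8.314 * 282 = 10135.481
V = 10135.481 / 306
V = 33.12248693 L, rounded to 4 dp:

33.1225 L


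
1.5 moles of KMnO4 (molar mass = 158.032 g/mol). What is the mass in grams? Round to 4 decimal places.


mass = n * M
mass = 1.5 * 158.032
mass = 237.048 g, rounded to 4 dp:

237.0480 g


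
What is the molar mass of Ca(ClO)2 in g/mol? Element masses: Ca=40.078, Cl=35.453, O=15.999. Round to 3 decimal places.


M = sum(count * atomic_mass) over atoms.
M = 1*40.078 + 2*35.453 + 2*15.999
M = 40.078 + 70.906 + 31.998
M = 142.982 g/mol, rounded to 3 dp:

142.982 g/mol


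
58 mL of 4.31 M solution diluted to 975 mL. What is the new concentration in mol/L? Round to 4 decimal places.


Dilution: M1*V1 = M2*V2, solve for M2.
M2 = M1*V1 / V2
M2 = 4.31 * 58 / 975
M2 = 249.98 / 975
M2 = 0.25638974 mol/L, rounded to 4 dp:

0.2564 mol/L


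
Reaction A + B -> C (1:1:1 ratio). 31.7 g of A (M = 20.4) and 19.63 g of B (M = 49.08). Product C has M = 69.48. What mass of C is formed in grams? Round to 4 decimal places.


Find moles of each reactant; the smaller value is the limiting reagent in a 1:1:1 reaction, so moles_C equals moles of the limiter.
n_A = mass_A / M_A = 31.7 / 20.4 = 1.553922 mol
n_B = mass_B / M_B = 19.63 / 49.08 = 0.399959 mol
Limiting reagent: B (smaller), n_limiting = 0.399959 mol
mass_C = n_limiting * M_C = 0.399959 * 69.48
mass_C = 27.78915132 g, rounded to 4 dp:

27.7892 g


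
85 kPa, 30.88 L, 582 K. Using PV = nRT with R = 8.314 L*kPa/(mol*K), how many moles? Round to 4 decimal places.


PV = nRT, solve for n = PV / (RT).
PV = 85 * 30.88 = 2624.8
RT = 8.314 * 582 = 4838.748
n = 2624.8 / 4838.748
n = 0.54245437 mol, rounded to 4 dp:

0.5425 mol


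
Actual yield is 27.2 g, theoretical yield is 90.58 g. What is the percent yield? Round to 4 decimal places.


% yield = 100 * actual / theoretical
% yield = 100 * 27.2 / 90.58
% yield = 30.02870391 %, rounded to 4 dp:

30.0287 %


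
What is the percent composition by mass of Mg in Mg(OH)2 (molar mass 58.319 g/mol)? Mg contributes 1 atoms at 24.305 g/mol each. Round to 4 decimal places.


pct = 100 * (n_elem * M_elem) / M_total
mass_contribution = 1 * 24.305 = 24.305 g/mol
pct = 100 * 24.305 / 58.319
pct = 41.67595466 %, rounded to 4 dp:

41.6760 %


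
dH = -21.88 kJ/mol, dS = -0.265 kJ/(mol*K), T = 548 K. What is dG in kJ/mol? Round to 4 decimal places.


Gibbs: dG = dH - T*dS (consistent units, dS already in kJ/(mol*K)).
T*dS = 548 * -0.265 = -145.22
dG = -21.88 - (-145.22)
dG = 123.34 kJ/mol, rounded to 4 dp:

123.3400 kJ/mol


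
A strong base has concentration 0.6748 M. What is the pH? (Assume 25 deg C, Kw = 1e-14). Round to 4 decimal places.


A strong base dissociates completely, so [OH-] equals the given concentration.
pOH = -log10([OH-]) = -log10(0.6748) = 0.170825
pH = 14 - pOH = 14 - 0.170825
pH = 13.829175, rounded to 4 dp:

13.8292


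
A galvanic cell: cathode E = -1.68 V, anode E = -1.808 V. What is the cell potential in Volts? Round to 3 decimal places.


Standard cell potential: E_cell = E_cathode - E_anode.
E_cell = -1.68 - (-1.808)
E_cell = 0.128 V, rounded to 3 dp:

0.128 V


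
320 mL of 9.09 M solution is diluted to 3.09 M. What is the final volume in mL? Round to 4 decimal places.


Dilution: M1*V1 = M2*V2, solve for V2.
V2 = M1*V1 / M2
V2 = 9.09 * 320 / 3.09
V2 = 2908.8 / 3.09
V2 = 941.3592233 mL, rounded to 4 dp:

941.3592 mL


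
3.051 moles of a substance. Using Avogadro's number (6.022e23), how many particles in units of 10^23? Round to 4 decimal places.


N = n * NA, then divide by 1e23 for the requested units.
N / 1e23 = n * 6.022
N / 1e23 = 3.051 * 6.022
N / 1e23 = 18.373122, rounded to 4 dp:

18.3731
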